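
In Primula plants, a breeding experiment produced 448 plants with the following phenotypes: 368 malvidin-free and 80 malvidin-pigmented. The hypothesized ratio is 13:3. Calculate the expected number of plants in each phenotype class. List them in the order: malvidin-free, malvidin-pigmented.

364, 84

Expected counts for N = 448 under a 13:3 ratio (total parts = 16):
  malvidin-free: 448 × 13/16 = 364
  malvidin-pigmented: 448 × 3/16 = 84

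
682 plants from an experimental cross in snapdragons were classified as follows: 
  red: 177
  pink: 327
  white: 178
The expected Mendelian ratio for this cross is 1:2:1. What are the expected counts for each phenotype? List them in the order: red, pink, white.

170.5, 341, 170.5

Under the 1:2:1 hypothesis (Σ ratio = 4, N = 682):
  red: 682 × 1/4 = 170.5
  pink: 682 × 2/4 = 341
  white: 682 × 1/4 = 170.5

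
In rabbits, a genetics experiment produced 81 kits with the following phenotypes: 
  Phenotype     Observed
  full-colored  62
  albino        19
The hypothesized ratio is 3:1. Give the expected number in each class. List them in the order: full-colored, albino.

60.75, 20.25

Under the 3:1 hypothesis (Σ ratio = 4, N = 81):
  full-colored: 81 × 3/4 = 60.75
  albino: 81 × 1/4 = 20.25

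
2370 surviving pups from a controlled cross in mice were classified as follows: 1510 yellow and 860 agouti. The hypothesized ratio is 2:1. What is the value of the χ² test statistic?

9.304

Total ratio parts = 3. Expected numbers out of 2370:
  yellow: 2370 × 2/3 = 1580
  agouti: 2370 × 1/3 = 790
χ² = Σ (O − E)² / E
  yellow: (1510 − 1580)² / 1580 = 3.1013
  agouti: (860 − 790)² / 790 = 6.2025
χ² = 3.1013 + 6.2025 = 9.3038 ≈ 9.304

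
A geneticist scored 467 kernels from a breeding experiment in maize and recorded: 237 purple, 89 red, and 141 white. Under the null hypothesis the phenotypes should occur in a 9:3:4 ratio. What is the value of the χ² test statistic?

Expected counts for N = 467 under a 9:3:4 ratio (total parts = 16):
  purple: 467 × 9/16 = 262.6875
  red: 467 × 3/16 = 87.5625
  white: 467 × 4/16 = 116.75
χ² = Σ (O − E)² / E
  purple: (237 − 262.6875)² / 262.6875 = 2.5119
  red: (89 − 87.5625)² / 87.5625 = 0.0236
  white: (141 − 116.75)² / 116.75 = 5.0369
χ² = 2.5119 + 0.0236 + 5.0369 = 7.5724 ≈ 7.572

7.572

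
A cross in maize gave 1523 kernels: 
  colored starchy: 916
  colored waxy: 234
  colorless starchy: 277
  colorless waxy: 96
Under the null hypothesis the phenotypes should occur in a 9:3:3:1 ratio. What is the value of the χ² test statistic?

13.681

Total ratio parts = 16. Expected numbers out of 1523:
  colored starchy: 1523 × 9/16 = 856.6875
  colored waxy: 1523 × 3/16 = 285.5625
  colorless starchy: 1523 × 3/16 = 285.5625
  colorless waxy: 1523 × 1/16 = 95.1875
χ² = Σ (O − E)² / E
  colored starchy: (916 − 856.6875)² / 856.6875 = 4.1065
  colored waxy: (234 − 285.5625)² / 285.5625 = 9.3104
  colorless starchy: (277 − 285.5625)² / 285.5625 = 0.2567
  colorless waxy: (96 − 95.1875)² / 95.1875 = 0.0069
χ² = 4.1065 + 9.3104 + 0.2567 + 0.0069 = 13.6805 ≈ 13.681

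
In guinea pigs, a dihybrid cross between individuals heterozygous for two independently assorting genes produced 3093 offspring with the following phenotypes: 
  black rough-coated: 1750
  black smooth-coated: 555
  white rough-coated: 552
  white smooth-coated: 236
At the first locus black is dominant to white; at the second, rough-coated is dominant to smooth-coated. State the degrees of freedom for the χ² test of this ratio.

3

A dihybrid F₂ with independent assortment and complete dominance at both loci gives a 9:3:3:1 phenotypic ratio.
A goodness-of-fit test with 4 phenotype classes has df = 4 − 1 = 3.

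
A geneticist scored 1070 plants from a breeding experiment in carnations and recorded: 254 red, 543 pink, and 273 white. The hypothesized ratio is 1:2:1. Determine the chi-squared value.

0.914

Under the 1:2:1 hypothesis (Σ ratio = 4, N = 1070):
  red: 1070 × 1/4 = 267.5
  pink: 1070 × 2/4 = 535
  white: 1070 × 1/4 = 267.5
χ² = Σ (O − E)² / E
  red: (254 − 267.5)² / 267.5 = 0.6813
  pink: (543 − 535)² / 535 = 0.1196
  white: (273 − 267.5)² / 267.5 = 0.1131
χ² = 0.6813 + 0.1196 + 0.1131 = 0.914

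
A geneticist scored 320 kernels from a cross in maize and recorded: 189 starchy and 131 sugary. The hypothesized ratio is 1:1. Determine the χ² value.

Under the 1:1 hypothesis (Σ ratio = 2, N = 320):
  starchy: 320 × 1/2 = 160
  sugary: 320 × 1/2 = 160
χ² = Σ (O − E)² / E
  starchy: (189 − 160)² / 160 = 5.2562
  sugary: (131 − 160)² / 160 = 5.2562
χ² = 5.2562 + 5.2562 = 10.5124 ≈ 10.512

10.512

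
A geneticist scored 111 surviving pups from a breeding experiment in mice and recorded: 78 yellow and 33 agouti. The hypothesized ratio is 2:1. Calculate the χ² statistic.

0.649

Under the 2:1 hypothesis (Σ ratio = 3, N = 111):
  yellow: 111 × 2/3 = 74
  agouti: 111 × 1/3 = 37
χ² = Σ (O − E)² / E
  yellow: (78 − 74)² / 74 = 0.2162
  agouti: (33 − 37)² / 37 = 0.4324
χ² = 0.2162 + 0.4324 = 0.6486 ≈ 0.649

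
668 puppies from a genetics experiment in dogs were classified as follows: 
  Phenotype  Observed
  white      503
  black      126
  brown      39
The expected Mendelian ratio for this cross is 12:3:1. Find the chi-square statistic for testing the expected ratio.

Total ratio parts = 16. Expected numbers out of 668:
  white: 668 × 12/16 = 501
  black: 668 × 3/16 = 125.25
  brown: 668 × 1/16 = 41.75
χ² = Σ (O − E)² / E
  white: (503 − 501)² / 501 = 0.0080
  black: (126 − 125.25)² / 125.25 = 0.0045
  brown: (39 − 41.75)² / 41.75 = 0.1811
χ² = 0.0080 + 0.0045 + 0.1811 = 0.1936 ≈ 0.194

0.194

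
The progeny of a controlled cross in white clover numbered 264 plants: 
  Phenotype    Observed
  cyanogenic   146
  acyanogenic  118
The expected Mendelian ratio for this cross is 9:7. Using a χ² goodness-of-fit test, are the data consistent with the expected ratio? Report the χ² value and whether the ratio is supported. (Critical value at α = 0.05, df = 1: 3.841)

0.096; consistent

Expected counts for N = 264 under a 9:7 ratio (total parts = 16):
  cyanogenic: 264 × 9/16 = 148.5
  acyanogenic: 264 × 7/16 = 115.5
χ² = Σ (O − E)² / E
  cyanogenic: (146 − 148.5)² / 148.5 = 0.0421
  acyanogenic: (118 − 115.5)² / 115.5 = 0.0541
χ² = 0.0421 + 0.0541 = 0.0962 ≈ 0.096
Degrees of freedom = 2 − 1 = 1; critical value at α = 0.05 is 3.841.
Since 0.096 < 3.841, we fail to reject the null hypothesis — the data are consistent with the 9:7 ratio.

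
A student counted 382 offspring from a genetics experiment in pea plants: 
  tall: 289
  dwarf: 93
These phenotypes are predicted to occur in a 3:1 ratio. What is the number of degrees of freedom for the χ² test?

A goodness-of-fit test with 2 phenotype classes has df = 2 − 1 = 1.

1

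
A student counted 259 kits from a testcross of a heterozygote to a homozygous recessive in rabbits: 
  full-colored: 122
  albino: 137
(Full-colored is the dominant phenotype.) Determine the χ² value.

0.869

A testcross of a heterozygote (Aa × aa) gives a 1:1 phenotypic ratio.
Under the 1:1 hypothesis (Σ ratio = 2, N = 259):
  full-colored: 259 × 1/2 = 129.5
  albino: 259 × 1/2 = 129.5
χ² = Σ (O − E)² / E
  full-colored: (122 − 129.5)² / 129.5 = 0.4344
  albino: (137 − 129.5)² / 129.5 = 0.4344
χ² = 0.4344 + 0.4344 = 0.8688 ≈ 0.869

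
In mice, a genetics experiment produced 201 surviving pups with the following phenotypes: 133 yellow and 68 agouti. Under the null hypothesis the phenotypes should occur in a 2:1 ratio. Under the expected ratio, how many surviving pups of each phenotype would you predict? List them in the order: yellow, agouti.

Under the 2:1 hypothesis (Σ ratio = 3, N = 201):
  yellow: 201 × 2/3 = 134
  agouti: 201 × 1/3 = 67

134, 67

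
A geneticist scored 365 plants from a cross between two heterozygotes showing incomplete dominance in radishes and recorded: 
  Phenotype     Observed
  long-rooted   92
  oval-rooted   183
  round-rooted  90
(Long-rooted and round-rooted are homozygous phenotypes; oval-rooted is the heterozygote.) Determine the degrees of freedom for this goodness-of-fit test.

2

With incomplete dominance, a heterozygote × heterozygote cross gives a 1:2:1 phenotypic ratio.
A goodness-of-fit test with 3 phenotype classes has df = 3 − 1 = 2.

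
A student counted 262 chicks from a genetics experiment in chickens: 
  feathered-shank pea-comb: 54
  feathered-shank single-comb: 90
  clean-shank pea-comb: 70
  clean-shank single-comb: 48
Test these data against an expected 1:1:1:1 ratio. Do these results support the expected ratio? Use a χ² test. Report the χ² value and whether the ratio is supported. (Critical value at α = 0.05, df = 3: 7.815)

The 1:1:1:1 ratio has 4 parts, so with N = 262 the expected counts are:
  feathered-shank pea-comb: 262 × 1/4 = 65.5
  feathered-shank single-comb: 262 × 1/4 = 65.5
  clean-shank pea-comb: 262 × 1/4 = 65.5
  clean-shank single-comb: 262 × 1/4 = 65.5
χ² = Σ (O − E)² / E
  feathered-shank pea-comb: (54 − 65.5)² / 65.5 = 2.0191
  feathered-shank single-comb: (90 − 65.5)² / 65.5 = 9.1641
  clean-shank pea-comb: (70 − 65.5)² / 65.5 = 0.3092
  clean-shank single-comb: (48 − 65.5)² / 65.5 = 4.6756
χ² = 2.0191 + 9.1641 + 0.3092 + 4.6756 = 16.168
Degrees of freedom = 4 − 1 = 3; critical value at α = 0.05 is 7.815.
Since 16.168 > 7.815, we reject the null hypothesis — the data do not fit the 1:1:1:1 ratio.

16.168; not consistent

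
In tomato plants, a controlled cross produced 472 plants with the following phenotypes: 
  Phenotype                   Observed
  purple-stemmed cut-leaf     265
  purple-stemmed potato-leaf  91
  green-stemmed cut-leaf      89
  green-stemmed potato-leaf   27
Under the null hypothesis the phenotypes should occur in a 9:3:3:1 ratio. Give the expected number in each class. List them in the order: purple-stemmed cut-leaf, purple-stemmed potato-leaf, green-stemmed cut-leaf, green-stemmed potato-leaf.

Expected counts for N = 472 under a 9:3:3:1 ratio (total parts = 16):
  purple-stemmed cut-leaf: 472 × 9/16 = 265.5
  purple-stemmed potato-leaf: 472 × 3/16 = 88.5
  green-stemmed cut-leaf: 472 × 3/16 = 88.5
  green-stemmed potato-leaf: 472 × 1/16 = 29.5

265.5, 88.5, 88.5, 29.5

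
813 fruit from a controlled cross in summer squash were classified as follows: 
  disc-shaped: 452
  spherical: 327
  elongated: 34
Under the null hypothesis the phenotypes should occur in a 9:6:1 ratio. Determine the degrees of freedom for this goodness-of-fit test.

2

A goodness-of-fit test with 3 phenotype classes has df = 3 − 1 = 2.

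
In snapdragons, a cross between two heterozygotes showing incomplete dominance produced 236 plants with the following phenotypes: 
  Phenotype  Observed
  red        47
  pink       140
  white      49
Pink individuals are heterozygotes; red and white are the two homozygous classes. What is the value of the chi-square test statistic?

With incomplete dominance, a heterozygote × heterozygote cross gives a 1:2:1 phenotypic ratio.
Expected counts for N = 236 under a 1:2:1 ratio (total parts = 4):
  red: 236 × 1/4 = 59
  pink: 236 × 2/4 = 118
  white: 236 × 1/4 = 59
χ² = Σ (O − E)² / E
  red: (47 − 59)² / 59 = 2.4407
  pink: (140 − 118)² / 118 = 4.1017
  white: (49 − 59)² / 59 = 1.6949
χ² = 2.4407 + 4.1017 + 1.6949 = 8.2373 ≈ 8.237

8.237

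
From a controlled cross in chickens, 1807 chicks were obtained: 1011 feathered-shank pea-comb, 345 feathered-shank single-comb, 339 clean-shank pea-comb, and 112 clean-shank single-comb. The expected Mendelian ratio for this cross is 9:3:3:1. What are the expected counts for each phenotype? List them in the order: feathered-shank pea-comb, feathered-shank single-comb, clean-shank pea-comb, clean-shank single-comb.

The 9:3:3:1 ratio has 16 parts, so with N = 1807 the expected counts are:
  feathered-shank pea-comb: 1807 × 9/16 = 1016.4375
  feathered-shank single-comb: 1807 × 3/16 = 338.8125
  clean-shank pea-comb: 1807 × 3/16 = 338.8125
  clean-shank single-comb: 1807 × 1/16 = 112.9375

1016.4375, 338.8125, 338.8125, 112.9375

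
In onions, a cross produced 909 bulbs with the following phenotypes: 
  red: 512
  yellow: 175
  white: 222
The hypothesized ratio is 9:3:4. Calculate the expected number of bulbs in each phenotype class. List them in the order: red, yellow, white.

511.3125, 170.4375, 227.25

Total ratio parts = 16. Expected numbers out of 909:
  red: 909 × 9/16 = 511.3125
  yellow: 909 × 3/16 = 170.4375
  white: 909 × 4/16 = 227.25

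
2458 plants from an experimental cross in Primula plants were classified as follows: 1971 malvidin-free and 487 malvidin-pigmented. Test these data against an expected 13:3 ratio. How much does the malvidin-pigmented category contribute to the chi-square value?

1.481

Expected counts for N = 2458 under a 13:3 ratio (total parts = 16):
  malvidin-free: 2458 × 13/16 = 1997.125
  malvidin-pigmented: 2458 × 3/16 = 460.875
Contribution of malvidin-pigmented: (487 − 460.875)² / 460.875 = 1.4809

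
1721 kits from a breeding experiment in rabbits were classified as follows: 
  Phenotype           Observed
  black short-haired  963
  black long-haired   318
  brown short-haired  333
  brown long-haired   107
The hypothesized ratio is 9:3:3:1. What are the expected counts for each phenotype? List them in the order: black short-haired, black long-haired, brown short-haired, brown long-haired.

The 9:3:3:1 ratio has 16 parts, so with N = 1721 the expected counts are:
  black short-haired: 1721 × 9/16 = 968.0625
  black long-haired: 1721 × 3/16 = 322.6875
  brown short-haired: 1721 × 3/16 = 322.6875
  brown long-haired: 1721 × 1/16 = 107.5625

968.0625, 322.6875, 322.6875, 107.5625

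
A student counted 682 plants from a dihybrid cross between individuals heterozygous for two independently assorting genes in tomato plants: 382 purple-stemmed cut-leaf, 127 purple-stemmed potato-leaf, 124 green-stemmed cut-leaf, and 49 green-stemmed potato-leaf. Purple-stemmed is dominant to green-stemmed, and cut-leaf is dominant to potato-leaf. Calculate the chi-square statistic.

A dihybrid F₂ with independent assortment and complete dominance at both loci gives a 9:3:3:1 phenotypic ratio.
Under the 9:3:3:1 hypothesis (Σ ratio = 16, N = 682):
  purple-stemmed cut-leaf: 682 × 9/16 = 383.625
  purple-stemmed potato-leaf: 682 × 3/16 = 127.875
  green-stemmed cut-leaf: 682 × 3/16 = 127.875
  green-stemmed potato-leaf: 682 × 1/16 = 42.625
χ² = Σ (O − E)² / E
  purple-stemmed cut-leaf: (382 − 383.625)² / 383.625 = 0.0069
  purple-stemmed potato-leaf: (127 − 127.875)² / 127.875 = 0.0060
  green-stemmed cut-leaf: (124 − 127.875)² / 127.875 = 0.1174
  green-stemmed potato-leaf: (49 − 42.625)² / 42.625 = 0.9534
χ² = 0.0069 + 0.0060 + 0.1174 + 0.9534 = 1.0837 ≈ 1.084

1.084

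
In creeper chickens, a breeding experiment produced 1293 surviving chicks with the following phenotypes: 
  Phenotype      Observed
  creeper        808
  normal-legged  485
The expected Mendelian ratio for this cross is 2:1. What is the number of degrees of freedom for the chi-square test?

1

A goodness-of-fit test with 2 phenotype classes has df = 2 − 1 = 1.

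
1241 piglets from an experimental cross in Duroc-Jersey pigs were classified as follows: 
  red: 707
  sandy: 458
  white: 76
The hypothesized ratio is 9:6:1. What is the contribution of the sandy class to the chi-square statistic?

0.117

The 9:6:1 ratio has 16 parts, so with N = 1241 the expected counts are:
  red: 1241 × 9/16 = 698.0625
  sandy: 1241 × 6/16 = 465.375
  white: 1241 × 1/16 = 77.5625
Contribution of sandy: (458 − 465.375)² / 465.375 = 0.1169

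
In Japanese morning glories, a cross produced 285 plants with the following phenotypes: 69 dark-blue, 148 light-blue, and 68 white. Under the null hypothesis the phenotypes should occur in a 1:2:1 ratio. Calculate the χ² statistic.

Total ratio parts = 4. Expected numbers out of 285:
  dark-blue: 285 × 1/4 = 71.25
  light-blue: 285 × 2/4 = 142.5
  white: 285 × 1/4 = 71.25
χ² = Σ (O − E)² / E
  dark-blue: (69 − 71.25)² / 71.25 = 0.0711
  light-blue: (148 − 142.5)² / 142.5 = 0.2123
  white: (68 − 71.25)² / 71.25 = 0.1482
χ² = 0.0711 + 0.2123 + 0.1482 = 0.4316 ≈ 0.432

0.432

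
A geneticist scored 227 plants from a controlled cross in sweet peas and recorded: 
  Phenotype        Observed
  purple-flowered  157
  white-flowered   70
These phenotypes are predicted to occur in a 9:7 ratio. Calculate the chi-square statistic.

The 9:7 ratio has 16 parts, so with N = 227 the expected counts are:
  purple-flowered: 227 × 9/16 = 127.6875
  white-flowered: 227 × 7/16 = 99.3125
χ² = Σ (O − E)² / E
  purple-flowered: (157 − 127.6875)² / 127.6875 = 6.7291
  white-flowered: (70 − 99.3125)² / 99.3125 = 8.6517
χ² = 6.7291 + 8.6517 = 15.3808 ≈ 15.381

15.381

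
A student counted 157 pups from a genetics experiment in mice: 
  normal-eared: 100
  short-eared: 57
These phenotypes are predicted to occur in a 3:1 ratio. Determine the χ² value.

10.703

The 3:1 ratio has 4 parts, so with N = 157 the expected counts are:
  normal-eared: 157 × 3/4 = 117.75
  short-eared: 157 × 1/4 = 39.25
χ² = Σ (O − E)² / E
  normal-eared: (100 − 117.75)² / 117.75 = 2.6757
  short-eared: (57 − 39.25)² / 39.25 = 8.0271
χ² = 2.6757 + 8.0271 = 10.7028 ≈ 10.703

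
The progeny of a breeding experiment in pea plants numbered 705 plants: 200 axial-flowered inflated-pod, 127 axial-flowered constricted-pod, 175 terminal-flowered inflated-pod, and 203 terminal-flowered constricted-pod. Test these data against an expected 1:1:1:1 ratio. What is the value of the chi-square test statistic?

Expected counts for N = 705 under a 1:1:1:1 ratio (total parts = 4):
  axial-flowered inflated-pod: 705 × 1/4 = 176.25
  axial-flowered constricted-pod: 705 × 1/4 = 176.25
  terminal-flowered inflated-pod: 705 × 1/4 = 176.25
  terminal-flowered constricted-pod: 705 × 1/4 = 176.25
χ² = Σ (O − E)² / E
  axial-flowered inflated-pod: (200 − 176.25)² / 176.25 = 3.2004
  axial-flowered constricted-pod: (127 − 176.25)² / 176.25 = 13.7621
  terminal-flowered inflated-pod: (175 − 176.25)² / 176.25 = 0.0089
  terminal-flowered constricted-pod: (203 − 176.25)² / 176.25 = 4.0599
χ² = 3.2004 + 13.7621 + 0.0089 + 4.0599 = 21.0313 ≈ 21.031

21.031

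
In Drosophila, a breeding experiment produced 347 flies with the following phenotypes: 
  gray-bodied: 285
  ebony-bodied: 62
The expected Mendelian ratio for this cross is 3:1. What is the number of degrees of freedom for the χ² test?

A goodness-of-fit test with 2 phenotype classes has df = 2 − 1 = 1.

1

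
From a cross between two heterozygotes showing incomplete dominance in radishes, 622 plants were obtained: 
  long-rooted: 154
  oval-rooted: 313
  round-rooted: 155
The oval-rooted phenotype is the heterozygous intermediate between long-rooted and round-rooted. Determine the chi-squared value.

0.029

With incomplete dominance, a heterozygote × heterozygote cross gives a 1:2:1 phenotypic ratio.
The 1:2:1 ratio has 4 parts, so with N = 622 the expected counts are:
  long-rooted: 622 × 1/4 = 155.5
  oval-rooted: 622 × 2/4 = 311
  round-rooted: 622 × 1/4 = 155.5
χ² = Σ (O − E)² / E
  long-rooted: (154 − 155.5)² / 155.5 = 0.0145
  oval-rooted: (313 − 311)² / 311 = 0.0129
  round-rooted: (155 − 155.5)² / 155.5 = 0.0016
χ² = 0.0145 + 0.0129 + 0.0016 = 0.029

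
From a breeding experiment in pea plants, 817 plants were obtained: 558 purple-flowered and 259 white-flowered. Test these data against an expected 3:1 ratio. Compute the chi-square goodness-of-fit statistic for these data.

Expected counts for N = 817 under a 3:1 ratio (total parts = 4):
  purple-flowered: 817 × 3/4 = 612.75
  white-flowered: 817 × 1/4 = 204.25
χ² = Σ (O − E)² / E
  purple-flowered: (558 − 612.75)² / 612.75 = 4.8920
  white-flowered: (259 − 204.25)² / 204.25 = 14.6759
χ² = 4.8920 + 14.6759 = 19.5679 ≈ 19.568

19.568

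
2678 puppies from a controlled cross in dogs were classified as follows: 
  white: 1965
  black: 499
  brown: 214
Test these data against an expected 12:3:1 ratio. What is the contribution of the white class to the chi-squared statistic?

0.942

The 12:3:1 ratio has 16 parts, so with N = 2678 the expected counts are:
  white: 2678 × 12/16 = 2008.5
  black: 2678 × 3/16 = 502.125
  brown: 2678 × 1/16 = 167.375
Contribution of white: (1965 − 2008.5)² / 2008.5 = 0.9421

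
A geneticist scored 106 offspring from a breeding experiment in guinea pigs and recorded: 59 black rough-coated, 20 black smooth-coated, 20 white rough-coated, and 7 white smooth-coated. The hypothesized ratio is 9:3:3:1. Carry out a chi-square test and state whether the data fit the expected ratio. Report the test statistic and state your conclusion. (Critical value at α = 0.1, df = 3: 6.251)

0.029; consistent

Expected counts for N = 106 under a 9:3:3:1 ratio (total parts = 16):
  black rough-coated: 106 × 9/16 = 59.625
  black smooth-coated: 106 × 3/16 = 19.875
  white rough-coated: 106 × 3/16 = 19.875
  white smooth-coated: 106 × 1/16 = 6.625
χ² = Σ (O − E)² / E
  black rough-coated: (59 − 59.625)² / 59.625 = 0.0066
  black smooth-coated: (20 − 19.875)² / 19.875 = 0.0008
  white rough-coated: (20 − 19.875)² / 19.875 = 0.0008
  white smooth-coated: (7 − 6.625)² / 6.625 = 0.0212
χ² = 0.0066 + 0.0008 + 0.0008 + 0.0212 = 0.0294 ≈ 0.029
Degrees of freedom = 4 − 1 = 3; critical value at α = 0.1 is 6.251.
Since 0.029 < 6.251, we fail to reject the null hypothesis — the data are consistent with the 9:3:3:1 ratio.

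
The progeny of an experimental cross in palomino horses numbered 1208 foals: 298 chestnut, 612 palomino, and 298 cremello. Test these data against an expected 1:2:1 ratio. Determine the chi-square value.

0.212

Expected counts for N = 1208 under a 1:2:1 ratio (total parts = 4):
  chestnut: 1208 × 1/4 = 302
  palomino: 1208 × 2/4 = 604
  cremello: 1208 × 1/4 = 302
χ² = Σ (O − E)² / E
  chestnut: (298 − 302)² / 302 = 0.0530
  palomino: (612 − 604)² / 604 = 0.1060
  cremello: (298 − 302)² / 302 = 0.0530
χ² = 0.0530 + 0.1060 + 0.0530 = 0.212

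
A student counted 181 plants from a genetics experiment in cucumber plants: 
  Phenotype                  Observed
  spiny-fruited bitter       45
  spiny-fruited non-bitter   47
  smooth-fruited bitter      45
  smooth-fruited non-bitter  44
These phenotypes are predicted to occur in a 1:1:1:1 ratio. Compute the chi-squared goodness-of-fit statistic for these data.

The 1:1:1:1 ratio has 4 parts, so with N = 181 the expected counts are:
  spiny-fruited bitter: 181 × 1/4 = 45.25
  spiny-fruited non-bitter: 181 × 1/4 = 45.25
  smooth-fruited bitter: 181 × 1/4 = 45.25
  smooth-fruited non-bitter: 181 × 1/4 = 45.25
χ² = Σ (O − E)² / E
  spiny-fruited bitter: (45 − 45.25)² / 45.25 = 0.0014
  spiny-fruited non-bitter: (47 − 45.25)² / 45.25 = 0.0677
  smooth-fruited bitter: (45 − 45.25)² / 45.25 = 0.0014
  smooth-fruited non-bitter: (44 − 45.25)² / 45.25 = 0.0345
χ² = 0.0014 + 0.0677 + 0.0014 + 0.0345 = 0.105

0.105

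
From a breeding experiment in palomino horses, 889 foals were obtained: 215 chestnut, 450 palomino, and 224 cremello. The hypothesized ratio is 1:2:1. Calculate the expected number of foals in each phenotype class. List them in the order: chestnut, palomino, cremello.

The 1:2:1 ratio has 4 parts, so with N = 889 the expected counts are:
  chestnut: 889 × 1/4 = 222.25
  palomino: 889 × 2/4 = 444.5
  cremello: 889 × 1/4 = 222.25

222.25, 444.5, 222.25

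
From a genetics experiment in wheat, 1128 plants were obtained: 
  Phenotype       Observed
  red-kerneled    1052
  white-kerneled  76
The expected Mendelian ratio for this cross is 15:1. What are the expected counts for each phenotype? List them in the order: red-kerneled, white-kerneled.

Expected counts for N = 1128 under a 15:1 ratio (total parts = 16):
  red-kerneled: 1128 × 15/16 = 1057.5
  white-kerneled: 1128 × 1/16 = 70.5

1057.5, 70.5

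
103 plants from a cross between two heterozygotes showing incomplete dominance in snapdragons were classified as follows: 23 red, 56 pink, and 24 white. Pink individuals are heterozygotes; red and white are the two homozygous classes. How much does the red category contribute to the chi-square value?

0.294

With incomplete dominance, a heterozygote × heterozygote cross gives a 1:2:1 phenotypic ratio.
The 1:2:1 ratio has 4 parts, so with N = 103 the expected counts are:
  red: 103 × 1/4 = 25.75
  pink: 103 × 2/4 = 51.5
  white: 103 × 1/4 = 25.75
Contribution of red: (23 − 25.75)² / 25.75 = 0.2937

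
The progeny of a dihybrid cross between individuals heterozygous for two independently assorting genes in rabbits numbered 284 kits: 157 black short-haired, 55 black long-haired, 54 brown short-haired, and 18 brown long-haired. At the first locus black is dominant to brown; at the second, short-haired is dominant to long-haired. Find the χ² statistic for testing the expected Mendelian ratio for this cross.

A dihybrid F₂ with independent assortment and complete dominance at both loci gives a 9:3:3:1 phenotypic ratio.
Expected counts for N = 284 under a 9:3:3:1 ratio (total parts = 16):
  black short-haired: 284 × 9/16 = 159.75
  black long-haired: 284 × 3/16 = 53.25
  brown short-haired: 284 × 3/16 = 53.25
  brown long-haired: 284 × 1/16 = 17.75
χ² = Σ (O − E)² / E
  black short-haired: (157 − 159.75)² / 159.75 = 0.0473
  black long-haired: (55 − 53.25)² / 53.25 = 0.0575
  brown short-haired: (54 − 53.25)² / 53.25 = 0.0106
  brown long-haired: (18 − 17.75)² / 17.75 = 0.0035
χ² = 0.0473 + 0.0575 + 0.0106 + 0.0035 = 0.1189 ≈ 0.119

0.119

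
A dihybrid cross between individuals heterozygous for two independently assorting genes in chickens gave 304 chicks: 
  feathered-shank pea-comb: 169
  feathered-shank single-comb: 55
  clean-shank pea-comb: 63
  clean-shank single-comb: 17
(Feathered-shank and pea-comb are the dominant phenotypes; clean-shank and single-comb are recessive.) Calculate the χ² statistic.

A dihybrid F₂ with independent assortment and complete dominance at both loci gives a 9:3:3:1 phenotypic ratio.
Total ratio parts = 16. Expected numbers out of 304:
  feathered-shank pea-comb: 304 × 9/16 = 171
  feathered-shank single-comb: 304 × 3/16 = 57
  clean-shank pea-comb: 304 × 3/16 = 57
  clean-shank single-comb: 304 × 1/16 = 19
χ² = Σ (O − E)² / E
  feathered-shank pea-comb: (169 − 171)² / 171 = 0.0234
  feathered-shank single-comb: (55 − 57)² / 57 = 0.0702
  clean-shank pea-comb: (63 − 57)² / 57 = 0.6316
  clean-shank single-comb: (17 − 19)² / 19 = 0.2105
χ² = 0.0234 + 0.0702 + 0.6316 + 0.2105 = 0.9357 ≈ 0.936

0.936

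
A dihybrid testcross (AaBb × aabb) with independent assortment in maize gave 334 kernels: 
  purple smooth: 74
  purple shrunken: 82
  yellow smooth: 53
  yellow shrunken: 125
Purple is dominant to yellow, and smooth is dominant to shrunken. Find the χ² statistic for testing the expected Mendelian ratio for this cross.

32.874

A dihybrid testcross with independent assortment gives a 1:1:1:1 ratio.
Total ratio parts = 4. Expected numbers out of 334:
  purple smooth: 334 × 1/4 = 83.5
  purple shrunken: 334 × 1/4 = 83.5
  yellow smooth: 334 × 1/4 = 83.5
  yellow shrunken: 334 × 1/4 = 83.5
χ² = Σ (O − E)² / E
  purple smooth: (74 − 83.5)² / 83.5 = 1.0808
  purple shrunken: (82 − 83.5)² / 83.5 = 0.0269
  yellow smooth: (53 − 83.5)² / 83.5 = 11.1407
  yellow shrunken: (125 − 83.5)² / 83.5 = 20.6257
χ² = 1.0808 + 0.0269 + 11.1407 + 20.6257 = 32.8741 ≈ 32.874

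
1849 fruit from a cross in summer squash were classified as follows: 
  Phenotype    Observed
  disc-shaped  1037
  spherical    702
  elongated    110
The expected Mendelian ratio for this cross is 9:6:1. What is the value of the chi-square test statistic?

Expected counts for N = 1849 under a 9:6:1 ratio (total parts = 16):
  disc-shaped: 1849 × 9/16 = 1040.0625
  spherical: 1849 × 6/16 = 693.375
  elongated: 1849 × 1/16 = 115.5625
χ² = Σ (O − E)² / E
  disc-shaped: (1037 − 1040.0625)² / 1040.0625 = 0.0090
  spherical: (702 − 693.375)² / 693.375 = 0.1073
  elongated: (110 − 115.5625)² / 115.5625 = 0.2677
χ² = 0.0090 + 0.1073 + 0.2677 = 0.384

0.384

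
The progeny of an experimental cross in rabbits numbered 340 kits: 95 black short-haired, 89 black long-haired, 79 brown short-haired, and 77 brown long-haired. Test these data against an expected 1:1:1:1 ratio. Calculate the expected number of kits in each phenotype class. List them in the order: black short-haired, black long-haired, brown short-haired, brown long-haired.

Under the 1:1:1:1 hypothesis (Σ ratio = 4, N = 340):
  black short-haired: 340 × 1/4 = 85
  black long-haired: 340 × 1/4 = 85
  brown short-haired: 340 × 1/4 = 85
  brown long-haired: 340 × 1/4 = 85

85, 85, 85, 85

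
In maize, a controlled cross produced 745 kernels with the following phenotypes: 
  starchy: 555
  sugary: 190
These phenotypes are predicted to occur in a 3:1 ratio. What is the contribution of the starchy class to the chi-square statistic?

Expected counts for N = 745 under a 3:1 ratio (total parts = 4):
  starchy: 745 × 3/4 = 558.75
  sugary: 745 × 1/4 = 186.25
Contribution of starchy: (555 − 558.75)² / 558.75 = 0.0252

0.025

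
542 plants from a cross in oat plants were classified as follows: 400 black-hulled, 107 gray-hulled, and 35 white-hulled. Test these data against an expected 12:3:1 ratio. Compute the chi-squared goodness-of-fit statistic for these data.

The 12:3:1 ratio has 16 parts, so with N = 542 the expected counts are:
  black-hulled: 542 × 12/16 = 406.5
  gray-hulled: 542 × 3/16 = 101.625
  white-hulled: 542 × 1/16 = 33.875
χ² = Σ (O − E)² / E
  black-hulled: (400 − 406.5)² / 406.5 = 0.1039
  gray-hulled: (107 − 101.625)² / 101.625 = 0.2843
  white-hulled: (35 − 33.875)² / 33.875 = 0.0374
χ² = 0.1039 + 0.2843 + 0.0374 = 0.4256 ≈ 0.426

0.426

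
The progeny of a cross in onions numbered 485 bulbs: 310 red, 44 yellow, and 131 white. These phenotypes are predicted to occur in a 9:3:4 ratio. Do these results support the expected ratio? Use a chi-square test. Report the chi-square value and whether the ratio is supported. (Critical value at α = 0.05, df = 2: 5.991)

30.080; not consistent

Expected counts for N = 485 under a 9:3:4 ratio (total parts = 16):
  red: 485 × 9/16 = 272.8125
  yellow: 485 × 3/16 = 90.9375
  white: 485 × 4/16 = 121.25
χ² = Σ (O − E)² / E
  red: (310 − 272.8125)² / 272.8125 = 5.0691
  yellow: (44 − 90.9375)² / 90.9375 = 24.2268
  white: (131 − 121.25)² / 121.25 = 0.7840
χ² = 5.0691 + 24.2268 + 0.7840 = 30.0799 ≈ 30.080
Degrees of freedom = 3 − 1 = 2; critical value at α = 0.05 is 5.991.
Since 30.080 > 5.991, we reject the null hypothesis — the data do not fit the 9:3:4 ratio.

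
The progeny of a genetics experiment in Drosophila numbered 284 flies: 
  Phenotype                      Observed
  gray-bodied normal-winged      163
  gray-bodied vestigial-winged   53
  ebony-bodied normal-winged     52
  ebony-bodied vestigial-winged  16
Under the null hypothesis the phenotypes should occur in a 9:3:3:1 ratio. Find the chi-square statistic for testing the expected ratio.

Expected counts for N = 284 under a 9:3:3:1 ratio (total parts = 16):
  gray-bodied normal-winged: 284 × 9/16 = 159.75
  gray-bodied vestigial-winged: 284 × 3/16 = 53.25
  ebony-bodied normal-winged: 284 × 3/16 = 53.25
  ebony-bodied vestigial-winged: 284 × 1/16 = 17.75
χ² = Σ (O − E)² / E
  gray-bodied normal-winged: (163 − 159.75)² / 159.75 = 0.0661
  gray-bodied vestigial-winged: (53 − 53.25)² / 53.25 = 0.0012
  ebony-bodied normal-winged: (52 − 53.25)² / 53.25 = 0.0293
  ebony-bodied vestigial-winged: (16 − 17.75)² / 17.75 = 0.1725
χ² = 0.0661 + 0.0012 + 0.0293 + 0.1725 = 0.2691 ≈ 0.269

0.269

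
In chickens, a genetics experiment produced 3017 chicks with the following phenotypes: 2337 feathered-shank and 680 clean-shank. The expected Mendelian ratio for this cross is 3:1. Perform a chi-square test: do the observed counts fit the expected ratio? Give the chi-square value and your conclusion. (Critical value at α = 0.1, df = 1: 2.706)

The 3:1 ratio has 4 parts, so with N = 3017 the expected counts are:
  feathered-shank: 3017 × 3/4 = 2262.75
  clean-shank: 3017 × 1/4 = 754.25
χ² = Σ (O − E)² / E
  feathered-shank: (2337 − 2262.75)² / 2262.75 = 2.4364
  clean-shank: (680 − 754.25)² / 754.25 = 7.3093
χ² = 2.4364 + 7.3093 = 9.7457 ≈ 9.746
Degrees of freedom = 2 − 1 = 1; critical value at α = 0.1 is 2.706.
Since 9.746 > 2.706, we reject the null hypothesis — the data do not fit the 3:1 ratio.

9.746; not consistent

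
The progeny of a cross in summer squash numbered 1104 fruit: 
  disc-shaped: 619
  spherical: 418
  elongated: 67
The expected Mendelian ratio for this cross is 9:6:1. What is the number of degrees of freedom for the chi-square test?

2

A goodness-of-fit test with 3 phenotype classes has df = 3 − 1 = 2.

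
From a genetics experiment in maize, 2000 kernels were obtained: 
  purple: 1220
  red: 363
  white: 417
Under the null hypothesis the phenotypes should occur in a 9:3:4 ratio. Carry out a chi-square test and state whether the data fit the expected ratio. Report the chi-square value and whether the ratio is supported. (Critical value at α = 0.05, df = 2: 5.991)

Total ratio parts = 16. Expected numbers out of 2000:
  purple: 2000 × 9/16 = 1125
  red: 2000 × 3/16 = 375
  white: 2000 × 4/16 = 500
χ² = Σ (O − E)² / E
  purple: (1220 − 1125)² / 1125 = 8.0222
  red: (363 − 375)² / 375 = 0.3840
  white: (417 − 500)² / 500 = 13.7780
χ² = 8.0222 + 0.3840 + 13.7780 = 22.1842 ≈ 22.184
Degrees of freedom = 3 − 1 = 2; critical value at α = 0.05 is 5.991.
Since 22.184 > 5.991, we reject the null hypothesis — the data do not fit the 9:3:4 ratio.

22.184; not consistent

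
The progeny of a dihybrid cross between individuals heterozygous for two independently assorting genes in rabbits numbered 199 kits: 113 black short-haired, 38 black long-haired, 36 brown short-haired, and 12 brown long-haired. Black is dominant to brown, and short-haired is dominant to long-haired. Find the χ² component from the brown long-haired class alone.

0.015

A dihybrid F₂ with independent assortment and complete dominance at both loci gives a 9:3:3:1 phenotypic ratio.
Under the 9:3:3:1 hypothesis (Σ ratio = 16, N = 199):
  black short-haired: 199 × 9/16 = 111.9375
  black long-haired: 199 × 3/16 = 37.3125
  brown short-haired: 199 × 3/16 = 37.3125
  brown long-haired: 199 × 1/16 = 12.4375
Contribution of brown long-haired: (12 − 12.4375)² / 12.4375 = 0.0154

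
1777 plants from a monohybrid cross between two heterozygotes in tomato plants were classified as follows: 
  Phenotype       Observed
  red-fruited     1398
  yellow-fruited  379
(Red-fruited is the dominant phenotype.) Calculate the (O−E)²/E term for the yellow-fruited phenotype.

9.584

For a monohybrid cross between heterozygotes with complete dominance, the expected phenotypic ratio is 3:1.
Total ratio parts = 4. Expected numbers out of 1777:
  red-fruited: 1777 × 3/4 = 1332.75
  yellow-fruited: 1777 × 1/4 = 444.25
Contribution of yellow-fruited: (379 − 444.25)² / 444.25 = 9.5837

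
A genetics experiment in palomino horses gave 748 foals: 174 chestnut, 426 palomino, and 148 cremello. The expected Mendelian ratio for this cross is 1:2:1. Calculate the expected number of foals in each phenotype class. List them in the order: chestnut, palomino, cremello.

Expected counts for N = 748 under a 1:2:1 ratio (total parts = 4):
  chestnut: 748 × 1/4 = 187
  palomino: 748 × 2/4 = 374
  cremello: 748 × 1/4 = 187

187, 374, 187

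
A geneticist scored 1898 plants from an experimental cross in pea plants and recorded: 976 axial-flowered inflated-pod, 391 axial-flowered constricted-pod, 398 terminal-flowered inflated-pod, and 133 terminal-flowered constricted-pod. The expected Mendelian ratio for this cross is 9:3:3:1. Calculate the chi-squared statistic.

18.059

Expected counts for N = 1898 under a 9:3:3:1 ratio (total parts = 16):
  axial-flowered inflated-pod: 1898 × 9/16 = 1067.625
  axial-flowered constricted-pod: 1898 × 3/16 = 355.875
  terminal-flowered inflated-pod: 1898 × 3/16 = 355.875
  terminal-flowered constricted-pod: 1898 × 1/16 = 118.625
χ² = Σ (O − E)² / E
  axial-flowered inflated-pod: (976 − 1067.625)² / 1067.625 = 7.8634
  axial-flowered constricted-pod: (391 − 355.875)² / 355.875 = 3.4669
  terminal-flowered inflated-pod: (398 − 355.875)² / 355.875 = 4.9863
  terminal-flowered constricted-pod: (133 − 118.625)² / 118.625 = 1.7420
χ² = 7.8634 + 3.4669 + 4.9863 + 1.7420 = 18.0586 ≈ 18.059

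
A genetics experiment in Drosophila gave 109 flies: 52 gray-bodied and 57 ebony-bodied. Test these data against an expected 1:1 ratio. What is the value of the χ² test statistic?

0.229

Expected counts for N = 109 under a 1:1 ratio (total parts = 2):
  gray-bodied: 109 × 1/2 = 54.5
  ebony-bodied: 109 × 1/2 = 54.5
χ² = Σ (O − E)² / E
  gray-bodied: (52 − 54.5)² / 54.5 = 0.1147
  ebony-bodied: (57 − 54.5)² / 54.5 = 0.1147
χ² = 0.1147 + 0.1147 = 0.2294 ≈ 0.229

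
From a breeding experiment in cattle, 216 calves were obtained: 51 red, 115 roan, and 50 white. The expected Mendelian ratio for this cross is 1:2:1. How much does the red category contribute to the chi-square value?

0.167

The 1:2:1 ratio has 4 parts, so with N = 216 the expected counts are:
  red: 216 × 1/4 = 54
  roan: 216 × 2/4 = 108
  white: 216 × 1/4 = 54
Contribution of red: (51 − 54)² / 54 = 0.1667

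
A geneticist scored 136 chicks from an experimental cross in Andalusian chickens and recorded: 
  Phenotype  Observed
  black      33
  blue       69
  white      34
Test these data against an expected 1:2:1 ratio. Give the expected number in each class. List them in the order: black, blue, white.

The 1:2:1 ratio has 4 parts, so with N = 136 the expected counts are:
  black: 136 × 1/4 = 34
  blue: 136 × 2/4 = 68
  white: 136 × 1/4 = 34

34, 68, 34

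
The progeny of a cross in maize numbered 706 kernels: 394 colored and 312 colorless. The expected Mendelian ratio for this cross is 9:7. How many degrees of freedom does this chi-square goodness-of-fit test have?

A goodness-of-fit test with 2 phenotype classes has df = 2 − 1 = 1.

1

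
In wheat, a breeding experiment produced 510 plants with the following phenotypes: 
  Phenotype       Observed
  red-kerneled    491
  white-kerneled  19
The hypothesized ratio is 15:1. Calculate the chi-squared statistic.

5.547

Under the 15:1 hypothesis (Σ ratio = 16, N = 510):
  red-kerneled: 510 × 15/16 = 478.125
  white-kerneled: 510 × 1/16 = 31.875
χ² = Σ (O − E)² / E
  red-kerneled: (491 − 478.125)² / 478.125 = 0.3467
  white-kerneled: (19 − 31.875)² / 31.875 = 5.2005
χ² = 0.3467 + 5.2005 = 5.5472 ≈ 5.547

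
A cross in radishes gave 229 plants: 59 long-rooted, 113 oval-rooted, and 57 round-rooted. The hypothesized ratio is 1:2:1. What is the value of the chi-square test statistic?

Expected counts for N = 229 under a 1:2:1 ratio (total parts = 4):
  long-rooted: 229 × 1/4 = 57.25
  oval-rooted: 229 × 2/4 = 114.5
  round-rooted: 229 × 1/4 = 57.25
χ² = Σ (O − E)² / E
  long-rooted: (59 − 57.25)² / 57.25 = 0.0535
  oval-rooted: (113 − 114.5)² / 114.5 = 0.0197
  round-rooted: (57 − 57.25)² / 57.25 = 0.0011
χ² = 0.0535 + 0.0197 + 0.0011 = 0.0743 ≈ 0.074

0.074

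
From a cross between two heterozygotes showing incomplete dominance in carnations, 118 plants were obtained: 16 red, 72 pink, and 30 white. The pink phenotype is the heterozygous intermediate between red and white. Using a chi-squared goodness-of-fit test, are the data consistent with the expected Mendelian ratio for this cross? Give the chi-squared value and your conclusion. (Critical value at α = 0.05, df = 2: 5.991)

With incomplete dominance, a heterozygote × heterozygote cross gives a 1:2:1 phenotypic ratio.
Under the 1:2:1 hypothesis (Σ ratio = 4, N = 118):
  red: 118 × 1/4 = 29.5
  pink: 118 × 2/4 = 59
  white: 118 × 1/4 = 29.5
χ² = Σ (O − E)² / E
  red: (16 − 29.5)² / 29.5 = 6.1780
  pink: (72 − 59)² / 59 = 2.8644
  white: (30 − 29.5)² / 29.5 = 0.0085
χ² = 6.1780 + 2.8644 + 0.0085 = 9.0509 ≈ 9.051
Degrees of freedom = 3 − 1 = 2; critical value at α = 0.05 is 5.991.
Since 9.051 > 5.991, we reject the null hypothesis — the data do not fit the 1:2:1 ratio.

9.051; not consistent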